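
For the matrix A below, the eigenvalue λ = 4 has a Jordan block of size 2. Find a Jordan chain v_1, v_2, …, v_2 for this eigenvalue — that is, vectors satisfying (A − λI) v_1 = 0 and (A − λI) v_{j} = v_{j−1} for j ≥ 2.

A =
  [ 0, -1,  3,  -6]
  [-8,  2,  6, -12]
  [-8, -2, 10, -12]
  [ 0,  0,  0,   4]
A Jordan chain for λ = 4 of length 2:
v_1 = (-4, -8, -8, 0)ᵀ
v_2 = (1, 0, 0, 0)ᵀ

Let N = A − (4)·I. We want v_2 with N^2 v_2 = 0 but N^1 v_2 ≠ 0; then v_{j-1} := N · v_j for j = 2, …, 2.

Pick v_2 = (1, 0, 0, 0)ᵀ.
Then v_1 = N · v_2 = (-4, -8, -8, 0)ᵀ.

Sanity check: (A − (4)·I) v_1 = (0, 0, 0, 0)ᵀ = 0. ✓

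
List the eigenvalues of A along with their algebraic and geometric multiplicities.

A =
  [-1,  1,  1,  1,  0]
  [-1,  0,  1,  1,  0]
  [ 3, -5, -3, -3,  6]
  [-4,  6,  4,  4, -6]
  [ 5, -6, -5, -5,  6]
λ = 0: alg = 4, geom = 2; λ = 6: alg = 1, geom = 1

Step 1 — factor the characteristic polynomial to read off the algebraic multiplicities:
  χ_A(x) = x^4*(x - 6)

Step 2 — compute geometric multiplicities via the rank-nullity identity g(λ) = n − rank(A − λI):
  rank(A − (0)·I) = 3, so dim ker(A − (0)·I) = n − 3 = 2
  rank(A − (6)·I) = 4, so dim ker(A − (6)·I) = n − 4 = 1

Summary:
  λ = 0: algebraic multiplicity = 4, geometric multiplicity = 2
  λ = 6: algebraic multiplicity = 1, geometric multiplicity = 1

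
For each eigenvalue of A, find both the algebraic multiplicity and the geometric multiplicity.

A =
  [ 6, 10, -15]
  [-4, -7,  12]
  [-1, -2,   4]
λ = 1: alg = 3, geom = 2

Step 1 — factor the characteristic polynomial to read off the algebraic multiplicities:
  χ_A(x) = (x - 1)^3

Step 2 — compute geometric multiplicities via the rank-nullity identity g(λ) = n − rank(A − λI):
  rank(A − (1)·I) = 1, so dim ker(A − (1)·I) = n − 1 = 2

Summary:
  λ = 1: algebraic multiplicity = 3, geometric multiplicity = 2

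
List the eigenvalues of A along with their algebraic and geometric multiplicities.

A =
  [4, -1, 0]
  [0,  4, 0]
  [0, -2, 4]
λ = 4: alg = 3, geom = 2

Step 1 — factor the characteristic polynomial to read off the algebraic multiplicities:
  χ_A(x) = (x - 4)^3

Step 2 — compute geometric multiplicities via the rank-nullity identity g(λ) = n − rank(A − λI):
  rank(A − (4)·I) = 1, so dim ker(A − (4)·I) = n − 1 = 2

Summary:
  λ = 4: algebraic multiplicity = 3, geometric multiplicity = 2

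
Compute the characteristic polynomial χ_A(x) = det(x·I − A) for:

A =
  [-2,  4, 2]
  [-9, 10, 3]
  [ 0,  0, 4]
x^3 - 12*x^2 + 48*x - 64

Expanding det(x·I − A) (e.g. by cofactor expansion or by noting that A is similar to its Jordan form J, which has the same characteristic polynomial as A) gives
  χ_A(x) = x^3 - 12*x^2 + 48*x - 64
which factors as (x - 4)^3. The eigenvalues (with algebraic multiplicities) are λ = 4 with multiplicity 3.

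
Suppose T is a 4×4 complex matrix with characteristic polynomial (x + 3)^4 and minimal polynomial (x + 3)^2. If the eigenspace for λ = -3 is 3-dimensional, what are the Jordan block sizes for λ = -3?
Block sizes for λ = -3: [2, 1, 1]

Step 1 — from the characteristic polynomial, algebraic multiplicity of λ = -3 is 4. From dim ker(T − (-3)·I) = 3, there are exactly 3 Jordan blocks for λ = -3.
Step 2 — from the minimal polynomial, the factor (x + 3)^2 tells us the largest block for λ = -3 has size 2.
Step 3 — with total size 4, 3 blocks, and largest block 2, the block sizes (in nonincreasing order) are [2, 1, 1].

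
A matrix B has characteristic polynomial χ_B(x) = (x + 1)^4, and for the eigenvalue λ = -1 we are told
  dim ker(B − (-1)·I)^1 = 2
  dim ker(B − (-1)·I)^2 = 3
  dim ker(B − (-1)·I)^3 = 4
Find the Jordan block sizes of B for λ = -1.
Block sizes for λ = -1: [3, 1]

From the dimensions of kernels of powers, the number of Jordan blocks of size at least j is d_j − d_{j−1} where d_j = dim ker(N^j) (with d_0 = 0). Computing the differences gives [2, 1, 1].
The number of blocks of size exactly k is (#blocks of size ≥ k) − (#blocks of size ≥ k + 1), so the partition is: 1 block(s) of size 1, 1 block(s) of size 3.
In nonincreasing order the block sizes are [3, 1].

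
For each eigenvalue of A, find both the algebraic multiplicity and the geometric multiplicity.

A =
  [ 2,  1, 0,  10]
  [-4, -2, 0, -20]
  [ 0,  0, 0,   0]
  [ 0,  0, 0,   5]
λ = 0: alg = 3, geom = 2; λ = 5: alg = 1, geom = 1

Step 1 — factor the characteristic polynomial to read off the algebraic multiplicities:
  χ_A(x) = x^3*(x - 5)

Step 2 — compute geometric multiplicities via the rank-nullity identity g(λ) = n − rank(A − λI):
  rank(A − (0)·I) = 2, so dim ker(A − (0)·I) = n − 2 = 2
  rank(A − (5)·I) = 3, so dim ker(A − (5)·I) = n − 3 = 1

Summary:
  λ = 0: algebraic multiplicity = 3, geometric multiplicity = 2
  λ = 5: algebraic multiplicity = 1, geometric multiplicity = 1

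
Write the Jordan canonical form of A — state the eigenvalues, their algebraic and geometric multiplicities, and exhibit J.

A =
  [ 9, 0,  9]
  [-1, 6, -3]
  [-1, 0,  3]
J_2(6) ⊕ J_1(6)

The characteristic polynomial is
  det(x·I − A) = x^3 - 18*x^2 + 108*x - 216 = (x - 6)^3

Eigenvalues and multiplicities (the geometric multiplicity of λ is n − rank(A − λI), which equals the number of Jordan blocks for λ):
  λ = 6: algebraic multiplicity = 3, geometric multiplicity = 2

Determining the block sizes for each eigenvalue:
  λ = 6: 2 blocks summing to 3 forces exactly one block of size 2 and the rest size 1 → block sizes [2, 1]

Assembling the blocks gives a Jordan form
J =
  [6, 1, 0]
  [0, 6, 0]
  [0, 0, 6]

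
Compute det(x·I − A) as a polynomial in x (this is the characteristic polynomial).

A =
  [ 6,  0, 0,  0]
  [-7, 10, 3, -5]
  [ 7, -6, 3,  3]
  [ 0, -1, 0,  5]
x^4 - 24*x^3 + 216*x^2 - 864*x + 1296

Expanding det(x·I − A) (e.g. by cofactor expansion or by noting that A is similar to its Jordan form J, which has the same characteristic polynomial as A) gives
  χ_A(x) = x^4 - 24*x^3 + 216*x^2 - 864*x + 1296
which factors as (x - 6)^4. The eigenvalues (with algebraic multiplicities) are λ = 6 with multiplicity 4.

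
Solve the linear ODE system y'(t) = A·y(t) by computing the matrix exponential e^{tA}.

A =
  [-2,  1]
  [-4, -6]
e^{tA} =
  [2*t*exp(-4*t) + exp(-4*t), t*exp(-4*t)]
  [-4*t*exp(-4*t), -2*t*exp(-4*t) + exp(-4*t)]

Strategy: write A = P · J · P⁻¹ where J is a Jordan canonical form, so e^{tA} = P · e^{tJ} · P⁻¹, and e^{tJ} can be computed block-by-block.

A has Jordan form
J =
  [-4,  1]
  [ 0, -4]
(up to reordering of blocks).

Per-block formulas:
  For a 2×2 Jordan block J_2(-4): exp(t · J_2(-4)) = e^(-4t)·(I + t·N), where N is the 2×2 nilpotent shift.

After assembling e^{tJ} and conjugating by P, we get:

e^{tA} =
  [2*t*exp(-4*t) + exp(-4*t), t*exp(-4*t)]
  [-4*t*exp(-4*t), -2*t*exp(-4*t) + exp(-4*t)]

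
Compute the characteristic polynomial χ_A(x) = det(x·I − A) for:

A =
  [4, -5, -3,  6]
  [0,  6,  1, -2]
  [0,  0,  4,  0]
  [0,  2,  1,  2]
x^4 - 16*x^3 + 96*x^2 - 256*x + 256

Expanding det(x·I − A) (e.g. by cofactor expansion or by noting that A is similar to its Jordan form J, which has the same characteristic polynomial as A) gives
  χ_A(x) = x^4 - 16*x^3 + 96*x^2 - 256*x + 256
which factors as (x - 4)^4. The eigenvalues (with algebraic multiplicities) are λ = 4 with multiplicity 4.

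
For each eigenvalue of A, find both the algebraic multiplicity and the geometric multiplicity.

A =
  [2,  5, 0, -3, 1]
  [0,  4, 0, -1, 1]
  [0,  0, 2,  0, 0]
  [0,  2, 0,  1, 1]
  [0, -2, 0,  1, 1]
λ = 2: alg = 5, geom = 3

Step 1 — factor the characteristic polynomial to read off the algebraic multiplicities:
  χ_A(x) = (x - 2)^5

Step 2 — compute geometric multiplicities via the rank-nullity identity g(λ) = n − rank(A − λI):
  rank(A − (2)·I) = 2, so dim ker(A − (2)·I) = n − 2 = 3

Summary:
  λ = 2: algebraic multiplicity = 5, geometric multiplicity = 3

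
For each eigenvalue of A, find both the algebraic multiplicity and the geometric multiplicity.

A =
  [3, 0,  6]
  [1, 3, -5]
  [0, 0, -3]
λ = -3: alg = 1, geom = 1; λ = 3: alg = 2, geom = 1

Step 1 — factor the characteristic polynomial to read off the algebraic multiplicities:
  χ_A(x) = (x - 3)^2*(x + 3)

Step 2 — compute geometric multiplicities via the rank-nullity identity g(λ) = n − rank(A − λI):
  rank(A − (-3)·I) = 2, so dim ker(A − (-3)·I) = n − 2 = 1
  rank(A − (3)·I) = 2, so dim ker(A − (3)·I) = n − 2 = 1

Summary:
  λ = -3: algebraic multiplicity = 1, geometric multiplicity = 1
  λ = 3: algebraic multiplicity = 2, geometric multiplicity = 1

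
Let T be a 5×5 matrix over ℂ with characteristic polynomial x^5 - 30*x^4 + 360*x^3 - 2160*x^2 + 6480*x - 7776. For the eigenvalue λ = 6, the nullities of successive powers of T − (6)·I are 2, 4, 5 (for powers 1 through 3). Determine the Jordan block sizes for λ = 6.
Block sizes for λ = 6: [3, 2]

From the dimensions of kernels of powers, the number of Jordan blocks of size at least j is d_j − d_{j−1} where d_j = dim ker(N^j) (with d_0 = 0). Computing the differences gives [2, 2, 1].
The number of blocks of size exactly k is (#blocks of size ≥ k) − (#blocks of size ≥ k + 1), so the partition is: 1 block(s) of size 2, 1 block(s) of size 3.
In nonincreasing order the block sizes are [3, 2].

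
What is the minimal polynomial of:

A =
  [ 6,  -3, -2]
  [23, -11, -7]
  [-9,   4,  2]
x^3 + 3*x^2 + 3*x + 1

The characteristic polynomial is χ_A(x) = (x + 1)^3, so the eigenvalues are known. The minimal polynomial is
  m_A(x) = Π_λ (x − λ)^{k_λ}
where k_λ is the size of the *largest* Jordan block for λ (equivalently, the smallest k with (A − λI)^k v = 0 for every generalised eigenvector v of λ).

  λ = -1: largest Jordan block has size 3, contributing (x + 1)^3

So m_A(x) = (x + 1)^3 = x^3 + 3*x^2 + 3*x + 1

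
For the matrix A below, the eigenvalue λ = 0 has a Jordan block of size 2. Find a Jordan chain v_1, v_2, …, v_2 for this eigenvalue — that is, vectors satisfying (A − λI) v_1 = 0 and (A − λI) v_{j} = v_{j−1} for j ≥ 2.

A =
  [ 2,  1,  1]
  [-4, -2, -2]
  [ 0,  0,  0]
A Jordan chain for λ = 0 of length 2:
v_1 = (2, -4, 0)ᵀ
v_2 = (1, 0, 0)ᵀ

Let N = A − (0)·I. We want v_2 with N^2 v_2 = 0 but N^1 v_2 ≠ 0; then v_{j-1} := N · v_j for j = 2, …, 2.

Pick v_2 = (1, 0, 0)ᵀ.
Then v_1 = N · v_2 = (2, -4, 0)ᵀ.

Sanity check: (A − (0)·I) v_1 = (0, 0, 0)ᵀ = 0. ✓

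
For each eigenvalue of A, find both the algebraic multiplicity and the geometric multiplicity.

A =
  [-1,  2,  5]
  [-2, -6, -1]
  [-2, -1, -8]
λ = -5: alg = 3, geom = 1

Step 1 — factor the characteristic polynomial to read off the algebraic multiplicities:
  χ_A(x) = (x + 5)^3

Step 2 — compute geometric multiplicities via the rank-nullity identity g(λ) = n − rank(A − λI):
  rank(A − (-5)·I) = 2, so dim ker(A − (-5)·I) = n − 2 = 1

Summary:
  λ = -5: algebraic multiplicity = 3, geometric multiplicity = 1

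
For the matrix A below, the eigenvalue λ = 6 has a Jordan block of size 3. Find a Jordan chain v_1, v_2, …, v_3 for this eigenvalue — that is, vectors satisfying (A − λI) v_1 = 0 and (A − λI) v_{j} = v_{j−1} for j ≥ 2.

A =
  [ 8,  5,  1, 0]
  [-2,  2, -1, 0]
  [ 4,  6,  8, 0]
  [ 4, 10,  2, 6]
A Jordan chain for λ = 6 of length 3:
v_1 = (-2, 0, 4, -4)ᵀ
v_2 = (2, -2, 4, 4)ᵀ
v_3 = (1, 0, 0, 0)ᵀ

Let N = A − (6)·I. We want v_3 with N^3 v_3 = 0 but N^2 v_3 ≠ 0; then v_{j-1} := N · v_j for j = 3, …, 2.

Pick v_3 = (1, 0, 0, 0)ᵀ.
Then v_2 = N · v_3 = (2, -2, 4, 4)ᵀ.
Then v_1 = N · v_2 = (-2, 0, 4, -4)ᵀ.

Sanity check: (A − (6)·I) v_1 = (0, 0, 0, 0)ᵀ = 0. ✓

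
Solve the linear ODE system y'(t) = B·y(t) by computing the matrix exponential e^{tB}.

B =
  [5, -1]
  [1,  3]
e^{tB} =
  [t*exp(4*t) + exp(4*t), -t*exp(4*t)]
  [t*exp(4*t), -t*exp(4*t) + exp(4*t)]

Strategy: write B = P · J · P⁻¹ where J is a Jordan canonical form, so e^{tB} = P · e^{tJ} · P⁻¹, and e^{tJ} can be computed block-by-block.

B has Jordan form
J =
  [4, 1]
  [0, 4]
(up to reordering of blocks).

Per-block formulas:
  For a 2×2 Jordan block J_2(4): exp(t · J_2(4)) = e^(4t)·(I + t·N), where N is the 2×2 nilpotent shift.

After assembling e^{tJ} and conjugating by P, we get:

e^{tB} =
  [t*exp(4*t) + exp(4*t), -t*exp(4*t)]
  [t*exp(4*t), -t*exp(4*t) + exp(4*t)]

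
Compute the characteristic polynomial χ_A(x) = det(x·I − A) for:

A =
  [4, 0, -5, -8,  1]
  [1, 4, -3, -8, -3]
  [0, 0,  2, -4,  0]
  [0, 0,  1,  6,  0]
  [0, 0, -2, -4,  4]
x^5 - 20*x^4 + 160*x^3 - 640*x^2 + 1280*x - 1024

Expanding det(x·I − A) (e.g. by cofactor expansion or by noting that A is similar to its Jordan form J, which has the same characteristic polynomial as A) gives
  χ_A(x) = x^5 - 20*x^4 + 160*x^3 - 640*x^2 + 1280*x - 1024
which factors as (x - 4)^5. The eigenvalues (with algebraic multiplicities) are λ = 4 with multiplicity 5.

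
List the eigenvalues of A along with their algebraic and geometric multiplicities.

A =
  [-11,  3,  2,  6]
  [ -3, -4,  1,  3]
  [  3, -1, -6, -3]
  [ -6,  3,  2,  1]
λ = -5: alg = 4, geom = 2

Step 1 — factor the characteristic polynomial to read off the algebraic multiplicities:
  χ_A(x) = (x + 5)^4

Step 2 — compute geometric multiplicities via the rank-nullity identity g(λ) = n − rank(A − λI):
  rank(A − (-5)·I) = 2, so dim ker(A − (-5)·I) = n − 2 = 2

Summary:
  λ = -5: algebraic multiplicity = 4, geometric multiplicity = 2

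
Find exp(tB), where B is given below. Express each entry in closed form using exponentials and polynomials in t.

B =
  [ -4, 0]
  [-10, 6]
e^{tB} =
  [exp(-4*t), 0]
  [-exp(6*t) + exp(-4*t), exp(6*t)]

Strategy: write B = P · J · P⁻¹ where J is a Jordan canonical form, so e^{tB} = P · e^{tJ} · P⁻¹, and e^{tJ} can be computed block-by-block.

B has Jordan form
J =
  [-4, 0]
  [ 0, 6]
(up to reordering of blocks).

Per-block formulas:
  For a 1×1 block at λ = 6: exp(t · [6]) = [e^(6t)].
  For a 1×1 block at λ = -4: exp(t · [-4]) = [e^(-4t)].

After assembling e^{tJ} and conjugating by P, we get:

e^{tB} =
  [exp(-4*t), 0]
  [-exp(6*t) + exp(-4*t), exp(6*t)]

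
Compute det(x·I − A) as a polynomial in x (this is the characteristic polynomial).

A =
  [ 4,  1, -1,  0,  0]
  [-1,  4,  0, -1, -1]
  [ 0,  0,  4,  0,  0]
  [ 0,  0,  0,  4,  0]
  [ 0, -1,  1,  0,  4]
x^5 - 20*x^4 + 160*x^3 - 640*x^2 + 1280*x - 1024

Expanding det(x·I − A) (e.g. by cofactor expansion or by noting that A is similar to its Jordan form J, which has the same characteristic polynomial as A) gives
  χ_A(x) = x^5 - 20*x^4 + 160*x^3 - 640*x^2 + 1280*x - 1024
which factors as (x - 4)^5. The eigenvalues (with algebraic multiplicities) are λ = 4 with multiplicity 5.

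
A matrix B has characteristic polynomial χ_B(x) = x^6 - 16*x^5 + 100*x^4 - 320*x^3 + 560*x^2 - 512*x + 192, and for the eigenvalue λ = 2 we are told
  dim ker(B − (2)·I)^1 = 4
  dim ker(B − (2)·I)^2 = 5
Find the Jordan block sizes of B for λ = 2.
Block sizes for λ = 2: [2, 1, 1, 1]

From the dimensions of kernels of powers, the number of Jordan blocks of size at least j is d_j − d_{j−1} where d_j = dim ker(N^j) (with d_0 = 0). Computing the differences gives [4, 1].
The number of blocks of size exactly k is (#blocks of size ≥ k) − (#blocks of size ≥ k + 1), so the partition is: 3 block(s) of size 1, 1 block(s) of size 2.
In nonincreasing order the block sizes are [2, 1, 1, 1].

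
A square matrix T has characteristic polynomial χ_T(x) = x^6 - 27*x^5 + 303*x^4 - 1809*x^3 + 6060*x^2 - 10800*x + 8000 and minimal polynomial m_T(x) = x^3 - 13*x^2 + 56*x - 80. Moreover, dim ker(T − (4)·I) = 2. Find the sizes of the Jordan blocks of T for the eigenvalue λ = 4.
Block sizes for λ = 4: [2, 1]

Step 1 — from the characteristic polynomial, algebraic multiplicity of λ = 4 is 3. From dim ker(T − (4)·I) = 2, there are exactly 2 Jordan blocks for λ = 4.
Step 2 — from the minimal polynomial, the factor (x − 4)^2 tells us the largest block for λ = 4 has size 2.
Step 3 — with total size 3, 2 blocks, and largest block 2, the block sizes (in nonincreasing order) are [2, 1].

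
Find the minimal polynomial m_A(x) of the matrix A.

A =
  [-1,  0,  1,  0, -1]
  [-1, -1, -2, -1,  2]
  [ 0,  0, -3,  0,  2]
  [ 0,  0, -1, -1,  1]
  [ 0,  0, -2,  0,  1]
x^2 + 2*x + 1

The characteristic polynomial is χ_A(x) = (x + 1)^5, so the eigenvalues are known. The minimal polynomial is
  m_A(x) = Π_λ (x − λ)^{k_λ}
where k_λ is the size of the *largest* Jordan block for λ (equivalently, the smallest k with (A − λI)^k v = 0 for every generalised eigenvector v of λ).

  λ = -1: largest Jordan block has size 2, contributing (x + 1)^2

So m_A(x) = (x + 1)^2 = x^2 + 2*x + 1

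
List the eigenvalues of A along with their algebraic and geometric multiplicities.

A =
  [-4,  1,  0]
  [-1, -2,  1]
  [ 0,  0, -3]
λ = -3: alg = 3, geom = 1

Step 1 — factor the characteristic polynomial to read off the algebraic multiplicities:
  χ_A(x) = (x + 3)^3

Step 2 — compute geometric multiplicities via the rank-nullity identity g(λ) = n − rank(A − λI):
  rank(A − (-3)·I) = 2, so dim ker(A − (-3)·I) = n − 2 = 1

Summary:
  λ = -3: algebraic multiplicity = 3, geometric multiplicity = 1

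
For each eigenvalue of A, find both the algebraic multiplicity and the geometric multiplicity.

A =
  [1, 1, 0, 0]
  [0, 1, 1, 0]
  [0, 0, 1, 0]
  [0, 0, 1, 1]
λ = 1: alg = 4, geom = 2

Step 1 — factor the characteristic polynomial to read off the algebraic multiplicities:
  χ_A(x) = (x - 1)^4

Step 2 — compute geometric multiplicities via the rank-nullity identity g(λ) = n − rank(A − λI):
  rank(A − (1)·I) = 2, so dim ker(A − (1)·I) = n − 2 = 2

Summary:
  λ = 1: algebraic multiplicity = 4, geometric multiplicity = 2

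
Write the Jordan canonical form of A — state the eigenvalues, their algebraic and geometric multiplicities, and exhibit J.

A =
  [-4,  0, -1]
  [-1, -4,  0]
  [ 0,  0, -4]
J_3(-4)

The characteristic polynomial is
  det(x·I − A) = x^3 + 12*x^2 + 48*x + 64 = (x + 4)^3

Eigenvalues and multiplicities (the geometric multiplicity of λ is n − rank(A − λI), which equals the number of Jordan blocks for λ):
  λ = -4: algebraic multiplicity = 3, geometric multiplicity = 1

Determining the block sizes for each eigenvalue:
  λ = -4: one block (gm = 1), so the single block has size am = 3 → block sizes [3]

Assembling the blocks gives a Jordan form
J =
  [-4,  1,  0]
  [ 0, -4,  1]
  [ 0,  0, -4]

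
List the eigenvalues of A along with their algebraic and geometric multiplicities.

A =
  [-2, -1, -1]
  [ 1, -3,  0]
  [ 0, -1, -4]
λ = -3: alg = 3, geom = 1

Step 1 — factor the characteristic polynomial to read off the algebraic multiplicities:
  χ_A(x) = (x + 3)^3

Step 2 — compute geometric multiplicities via the rank-nullity identity g(λ) = n − rank(A − λI):
  rank(A − (-3)·I) = 2, so dim ker(A − (-3)·I) = n − 2 = 1

Summary:
  λ = -3: algebraic multiplicity = 3, geometric multiplicity = 1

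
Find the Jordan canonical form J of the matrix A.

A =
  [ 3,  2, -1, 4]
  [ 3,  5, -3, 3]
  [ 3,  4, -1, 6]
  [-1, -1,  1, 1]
J_2(2) ⊕ J_2(2)

The characteristic polynomial is
  det(x·I − A) = x^4 - 8*x^3 + 24*x^2 - 32*x + 16 = (x - 2)^4

Eigenvalues and multiplicities (the geometric multiplicity of λ is n − rank(A − λI), which equals the number of Jordan blocks for λ):
  λ = 2: algebraic multiplicity = 4, geometric multiplicity = 2

Determining the block sizes for each eigenvalue:
  λ = 2: with am = 4 and gm = 2, the partition is not yet determined (e.g. several partitions of 4 into 2 parts exist). Let N = A − (2)·I. Computing rank(N^1) = 2, rank(N^2) = 0; the number of blocks of size ≥ j is rank(N^{j−1}) − rank(N^j), giving [2, 2]. So we have 2 block(s) of size 2 → block sizes [2, 2]

Assembling the blocks gives a Jordan form
J =
  [2, 1, 0, 0]
  [0, 2, 0, 0]
  [0, 0, 2, 1]
  [0, 0, 0, 2]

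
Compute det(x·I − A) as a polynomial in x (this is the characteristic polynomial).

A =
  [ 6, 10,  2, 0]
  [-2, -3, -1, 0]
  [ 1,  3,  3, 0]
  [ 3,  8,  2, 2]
x^4 - 8*x^3 + 24*x^2 - 32*x + 16

Expanding det(x·I − A) (e.g. by cofactor expansion or by noting that A is similar to its Jordan form J, which has the same characteristic polynomial as A) gives
  χ_A(x) = x^4 - 8*x^3 + 24*x^2 - 32*x + 16
which factors as (x - 2)^4. The eigenvalues (with algebraic multiplicities) are λ = 2 with multiplicity 4.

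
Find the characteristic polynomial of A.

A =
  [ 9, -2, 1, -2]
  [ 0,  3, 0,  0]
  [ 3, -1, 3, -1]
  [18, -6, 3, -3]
x^4 - 12*x^3 + 54*x^2 - 108*x + 81

Expanding det(x·I − A) (e.g. by cofactor expansion or by noting that A is similar to its Jordan form J, which has the same characteristic polynomial as A) gives
  χ_A(x) = x^4 - 12*x^3 + 54*x^2 - 108*x + 81
which factors as (x - 3)^4. The eigenvalues (with algebraic multiplicities) are λ = 3 with multiplicity 4.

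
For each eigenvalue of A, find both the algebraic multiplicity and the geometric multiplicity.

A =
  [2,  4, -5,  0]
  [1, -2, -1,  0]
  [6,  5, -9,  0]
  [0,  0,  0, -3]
λ = -3: alg = 4, geom = 2

Step 1 — factor the characteristic polynomial to read off the algebraic multiplicities:
  χ_A(x) = (x + 3)^4

Step 2 — compute geometric multiplicities via the rank-nullity identity g(λ) = n − rank(A − λI):
  rank(A − (-3)·I) = 2, so dim ker(A − (-3)·I) = n − 2 = 2

Summary:
  λ = -3: algebraic multiplicity = 4, geometric multiplicity = 2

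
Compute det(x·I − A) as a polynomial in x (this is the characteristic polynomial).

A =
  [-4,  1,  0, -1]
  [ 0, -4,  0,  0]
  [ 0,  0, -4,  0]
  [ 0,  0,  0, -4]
x^4 + 16*x^3 + 96*x^2 + 256*x + 256

Expanding det(x·I − A) (e.g. by cofactor expansion or by noting that A is similar to its Jordan form J, which has the same characteristic polynomial as A) gives
  χ_A(x) = x^4 + 16*x^3 + 96*x^2 + 256*x + 256
which factors as (x + 4)^4. The eigenvalues (with algebraic multiplicities) are λ = -4 with multiplicity 4.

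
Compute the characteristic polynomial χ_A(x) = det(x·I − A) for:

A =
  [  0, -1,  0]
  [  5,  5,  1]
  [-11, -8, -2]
x^3 - 3*x^2 + 3*x - 1

Expanding det(x·I − A) (e.g. by cofactor expansion or by noting that A is similar to its Jordan form J, which has the same characteristic polynomial as A) gives
  χ_A(x) = x^3 - 3*x^2 + 3*x - 1
which factors as (x - 1)^3. The eigenvalues (with algebraic multiplicities) are λ = 1 with multiplicity 3.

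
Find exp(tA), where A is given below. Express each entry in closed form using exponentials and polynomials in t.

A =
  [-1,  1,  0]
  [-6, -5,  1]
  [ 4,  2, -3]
e^{tA} =
  [-t^2*exp(-3*t) + 2*t*exp(-3*t) + exp(-3*t), t*exp(-3*t), t^2*exp(-3*t)/2]
  [2*t^2*exp(-3*t) - 6*t*exp(-3*t), -2*t*exp(-3*t) + exp(-3*t), -t^2*exp(-3*t) + t*exp(-3*t)]
  [-2*t^2*exp(-3*t) + 4*t*exp(-3*t), 2*t*exp(-3*t), t^2*exp(-3*t) + exp(-3*t)]

Strategy: write A = P · J · P⁻¹ where J is a Jordan canonical form, so e^{tA} = P · e^{tJ} · P⁻¹, and e^{tJ} can be computed block-by-block.

A has Jordan form
J =
  [-3,  1,  0]
  [ 0, -3,  1]
  [ 0,  0, -3]
(up to reordering of blocks).

Per-block formulas:
  For a 3×3 Jordan block J_3(-3): exp(t · J_3(-3)) = e^(-3t)·(I + t·N + (t^2/2)·N^2), where N is the 3×3 nilpotent shift.

After assembling e^{tJ} and conjugating by P, we get:

e^{tA} =
  [-t^2*exp(-3*t) + 2*t*exp(-3*t) + exp(-3*t), t*exp(-3*t), t^2*exp(-3*t)/2]
  [2*t^2*exp(-3*t) - 6*t*exp(-3*t), -2*t*exp(-3*t) + exp(-3*t), -t^2*exp(-3*t) + t*exp(-3*t)]
  [-2*t^2*exp(-3*t) + 4*t*exp(-3*t), 2*t*exp(-3*t), t^2*exp(-3*t) + exp(-3*t)]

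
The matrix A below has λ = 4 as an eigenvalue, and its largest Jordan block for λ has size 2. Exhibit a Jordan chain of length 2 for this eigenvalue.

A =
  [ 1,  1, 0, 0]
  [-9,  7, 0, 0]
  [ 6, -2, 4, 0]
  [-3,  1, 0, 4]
A Jordan chain for λ = 4 of length 2:
v_1 = (-3, -9, 6, -3)ᵀ
v_2 = (1, 0, 0, 0)ᵀ

Let N = A − (4)·I. We want v_2 with N^2 v_2 = 0 but N^1 v_2 ≠ 0; then v_{j-1} := N · v_j for j = 2, …, 2.

Pick v_2 = (1, 0, 0, 0)ᵀ.
Then v_1 = N · v_2 = (-3, -9, 6, -3)ᵀ.

Sanity check: (A − (4)·I) v_1 = (0, 0, 0, 0)ᵀ = 0. ✓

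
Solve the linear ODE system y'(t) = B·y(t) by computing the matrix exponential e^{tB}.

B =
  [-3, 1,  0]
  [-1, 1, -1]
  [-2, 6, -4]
e^{tB} =
  [-t*exp(-2*t) + exp(-2*t), t^2*exp(-2*t) + t*exp(-2*t), -t^2*exp(-2*t)/2]
  [-t*exp(-2*t), t^2*exp(-2*t) + 3*t*exp(-2*t) + exp(-2*t), -t^2*exp(-2*t)/2 - t*exp(-2*t)]
  [-2*t*exp(-2*t), 2*t^2*exp(-2*t) + 6*t*exp(-2*t), -t^2*exp(-2*t) - 2*t*exp(-2*t) + exp(-2*t)]

Strategy: write B = P · J · P⁻¹ where J is a Jordan canonical form, so e^{tB} = P · e^{tJ} · P⁻¹, and e^{tJ} can be computed block-by-block.

B has Jordan form
J =
  [-2,  1,  0]
  [ 0, -2,  1]
  [ 0,  0, -2]
(up to reordering of blocks).

Per-block formulas:
  For a 3×3 Jordan block J_3(-2): exp(t · J_3(-2)) = e^(-2t)·(I + t·N + (t^2/2)·N^2), where N is the 3×3 nilpotent shift.

After assembling e^{tJ} and conjugating by P, we get:

e^{tB} =
  [-t*exp(-2*t) + exp(-2*t), t^2*exp(-2*t) + t*exp(-2*t), -t^2*exp(-2*t)/2]
  [-t*exp(-2*t), t^2*exp(-2*t) + 3*t*exp(-2*t) + exp(-2*t), -t^2*exp(-2*t)/2 - t*exp(-2*t)]
  [-2*t*exp(-2*t), 2*t^2*exp(-2*t) + 6*t*exp(-2*t), -t^2*exp(-2*t) - 2*t*exp(-2*t) + exp(-2*t)]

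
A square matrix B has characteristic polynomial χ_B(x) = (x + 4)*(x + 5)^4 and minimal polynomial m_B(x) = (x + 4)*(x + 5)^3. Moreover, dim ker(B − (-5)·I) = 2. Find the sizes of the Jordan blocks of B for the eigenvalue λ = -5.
Block sizes for λ = -5: [3, 1]

Step 1 — from the characteristic polynomial, algebraic multiplicity of λ = -5 is 4. From dim ker(B − (-5)·I) = 2, there are exactly 2 Jordan blocks for λ = -5.
Step 2 — from the minimal polynomial, the factor (x + 5)^3 tells us the largest block for λ = -5 has size 3.
Step 3 — with total size 4, 2 blocks, and largest block 3, the block sizes (in nonincreasing order) are [3, 1].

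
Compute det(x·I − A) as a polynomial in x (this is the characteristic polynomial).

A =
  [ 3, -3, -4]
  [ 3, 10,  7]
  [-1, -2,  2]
x^3 - 15*x^2 + 75*x - 125

Expanding det(x·I − A) (e.g. by cofactor expansion or by noting that A is similar to its Jordan form J, which has the same characteristic polynomial as A) gives
  χ_A(x) = x^3 - 15*x^2 + 75*x - 125
which factors as (x - 5)^3. The eigenvalues (with algebraic multiplicities) are λ = 5 with multiplicity 3.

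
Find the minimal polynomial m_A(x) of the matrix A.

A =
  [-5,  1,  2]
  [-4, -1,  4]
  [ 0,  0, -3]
x^2 + 6*x + 9

The characteristic polynomial is χ_A(x) = (x + 3)^3, so the eigenvalues are known. The minimal polynomial is
  m_A(x) = Π_λ (x − λ)^{k_λ}
where k_λ is the size of the *largest* Jordan block for λ (equivalently, the smallest k with (A − λI)^k v = 0 for every generalised eigenvector v of λ).

  λ = -3: largest Jordan block has size 2, contributing (x + 3)^2

So m_A(x) = (x + 3)^2 = x^2 + 6*x + 9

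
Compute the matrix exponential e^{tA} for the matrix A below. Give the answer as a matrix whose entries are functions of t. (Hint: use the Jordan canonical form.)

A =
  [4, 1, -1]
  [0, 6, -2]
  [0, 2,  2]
e^{tA} =
  [exp(4*t), t*exp(4*t), -t*exp(4*t)]
  [0, 2*t*exp(4*t) + exp(4*t), -2*t*exp(4*t)]
  [0, 2*t*exp(4*t), -2*t*exp(4*t) + exp(4*t)]

Strategy: write A = P · J · P⁻¹ where J is a Jordan canonical form, so e^{tA} = P · e^{tJ} · P⁻¹, and e^{tJ} can be computed block-by-block.

A has Jordan form
J =
  [4, 1, 0]
  [0, 4, 0]
  [0, 0, 4]
(up to reordering of blocks).

Per-block formulas:
  For a 1×1 block at λ = 4: exp(t · [4]) = [e^(4t)].
  For a 2×2 Jordan block J_2(4): exp(t · J_2(4)) = e^(4t)·(I + t·N), where N is the 2×2 nilpotent shift.

After assembling e^{tJ} and conjugating by P, we get:

e^{tA} =
  [exp(4*t), t*exp(4*t), -t*exp(4*t)]
  [0, 2*t*exp(4*t) + exp(4*t), -2*t*exp(4*t)]
  [0, 2*t*exp(4*t), -2*t*exp(4*t) + exp(4*t)]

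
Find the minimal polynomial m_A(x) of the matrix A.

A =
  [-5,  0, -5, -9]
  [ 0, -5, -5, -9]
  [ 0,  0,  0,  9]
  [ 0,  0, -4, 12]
x^3 - 7*x^2 - 24*x + 180

The characteristic polynomial is χ_A(x) = (x - 6)^2*(x + 5)^2, so the eigenvalues are known. The minimal polynomial is
  m_A(x) = Π_λ (x − λ)^{k_λ}
where k_λ is the size of the *largest* Jordan block for λ (equivalently, the smallest k with (A − λI)^k v = 0 for every generalised eigenvector v of λ).

  λ = -5: largest Jordan block has size 1, contributing (x + 5)
  λ = 6: largest Jordan block has size 2, contributing (x − 6)^2

So m_A(x) = (x - 6)^2*(x + 5) = x^3 - 7*x^2 - 24*x + 180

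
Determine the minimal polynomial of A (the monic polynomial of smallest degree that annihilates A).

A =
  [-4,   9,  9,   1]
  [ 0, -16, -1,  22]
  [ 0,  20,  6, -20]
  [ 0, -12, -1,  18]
x^4 - 4*x^3 - 44*x^2 + 96*x + 576

The characteristic polynomial is χ_A(x) = (x - 6)^2*(x + 4)^2, so the eigenvalues are known. The minimal polynomial is
  m_A(x) = Π_λ (x − λ)^{k_λ}
where k_λ is the size of the *largest* Jordan block for λ (equivalently, the smallest k with (A − λI)^k v = 0 for every generalised eigenvector v of λ).

  λ = -4: largest Jordan block has size 2, contributing (x + 4)^2
  λ = 6: largest Jordan block has size 2, contributing (x − 6)^2

So m_A(x) = (x - 6)^2*(x + 4)^2 = x^4 - 4*x^3 - 44*x^2 + 96*x + 576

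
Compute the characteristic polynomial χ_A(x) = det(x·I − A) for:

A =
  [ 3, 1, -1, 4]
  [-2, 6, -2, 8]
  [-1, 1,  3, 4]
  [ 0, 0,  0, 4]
x^4 - 16*x^3 + 96*x^2 - 256*x + 256

Expanding det(x·I − A) (e.g. by cofactor expansion or by noting that A is similar to its Jordan form J, which has the same characteristic polynomial as A) gives
  χ_A(x) = x^4 - 16*x^3 + 96*x^2 - 256*x + 256
which factors as (x - 4)^4. The eigenvalues (with algebraic multiplicities) are λ = 4 with multiplicity 4.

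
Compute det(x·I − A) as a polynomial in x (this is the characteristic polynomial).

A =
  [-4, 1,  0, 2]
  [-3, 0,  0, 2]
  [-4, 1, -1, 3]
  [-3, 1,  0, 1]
x^4 + 4*x^3 + 6*x^2 + 4*x + 1

Expanding det(x·I − A) (e.g. by cofactor expansion or by noting that A is similar to its Jordan form J, which has the same characteristic polynomial as A) gives
  χ_A(x) = x^4 + 4*x^3 + 6*x^2 + 4*x + 1
which factors as (x + 1)^4. The eigenvalues (with algebraic multiplicities) are λ = -1 with multiplicity 4.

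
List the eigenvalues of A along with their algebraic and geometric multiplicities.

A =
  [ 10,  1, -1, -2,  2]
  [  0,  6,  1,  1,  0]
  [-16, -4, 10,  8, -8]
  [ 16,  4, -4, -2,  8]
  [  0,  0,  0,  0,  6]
λ = 6: alg = 5, geom = 3

Step 1 — factor the characteristic polynomial to read off the algebraic multiplicities:
  χ_A(x) = (x - 6)^5

Step 2 — compute geometric multiplicities via the rank-nullity identity g(λ) = n − rank(A − λI):
  rank(A − (6)·I) = 2, so dim ker(A − (6)·I) = n − 2 = 3

Summary:
  λ = 6: algebraic multiplicity = 5, geometric multiplicity = 3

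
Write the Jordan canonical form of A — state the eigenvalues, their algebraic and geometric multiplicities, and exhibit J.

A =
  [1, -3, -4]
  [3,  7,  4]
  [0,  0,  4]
J_2(4) ⊕ J_1(4)

The characteristic polynomial is
  det(x·I − A) = x^3 - 12*x^2 + 48*x - 64 = (x - 4)^3

Eigenvalues and multiplicities (the geometric multiplicity of λ is n − rank(A − λI), which equals the number of Jordan blocks for λ):
  λ = 4: algebraic multiplicity = 3, geometric multiplicity = 2

Determining the block sizes for each eigenvalue:
  λ = 4: 2 blocks summing to 3 forces exactly one block of size 2 and the rest size 1 → block sizes [2, 1]

Assembling the blocks gives a Jordan form
J =
  [4, 1, 0]
  [0, 4, 0]
  [0, 0, 4]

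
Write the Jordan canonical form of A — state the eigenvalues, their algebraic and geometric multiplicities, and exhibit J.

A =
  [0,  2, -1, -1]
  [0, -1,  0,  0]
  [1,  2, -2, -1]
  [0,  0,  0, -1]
J_2(-1) ⊕ J_1(-1) ⊕ J_1(-1)

The characteristic polynomial is
  det(x·I − A) = x^4 + 4*x^3 + 6*x^2 + 4*x + 1 = (x + 1)^4

Eigenvalues and multiplicities (the geometric multiplicity of λ is n − rank(A − λI), which equals the number of Jordan blocks for λ):
  λ = -1: algebraic multiplicity = 4, geometric multiplicity = 3

Determining the block sizes for each eigenvalue:
  λ = -1: 3 blocks summing to 4 forces exactly one block of size 2 and the rest size 1 → block sizes [2, 1, 1]

Assembling the blocks gives a Jordan form
J =
  [-1,  1,  0,  0]
  [ 0, -1,  0,  0]
  [ 0,  0, -1,  0]
  [ 0,  0,  0, -1]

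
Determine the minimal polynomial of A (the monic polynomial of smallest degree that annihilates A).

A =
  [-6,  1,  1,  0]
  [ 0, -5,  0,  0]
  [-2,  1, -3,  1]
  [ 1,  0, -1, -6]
x^3 + 15*x^2 + 75*x + 125

The characteristic polynomial is χ_A(x) = (x + 5)^4, so the eigenvalues are known. The minimal polynomial is
  m_A(x) = Π_λ (x − λ)^{k_λ}
where k_λ is the size of the *largest* Jordan block for λ (equivalently, the smallest k with (A − λI)^k v = 0 for every generalised eigenvector v of λ).

  λ = -5: largest Jordan block has size 3, contributing (x + 5)^3

So m_A(x) = (x + 5)^3 = x^3 + 15*x^2 + 75*x + 125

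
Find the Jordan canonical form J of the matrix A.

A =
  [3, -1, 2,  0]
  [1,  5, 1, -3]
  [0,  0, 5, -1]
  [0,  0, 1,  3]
J_3(4) ⊕ J_1(4)

The characteristic polynomial is
  det(x·I − A) = x^4 - 16*x^3 + 96*x^2 - 256*x + 256 = (x - 4)^4

Eigenvalues and multiplicities (the geometric multiplicity of λ is n − rank(A − λI), which equals the number of Jordan blocks for λ):
  λ = 4: algebraic multiplicity = 4, geometric multiplicity = 2

Determining the block sizes for each eigenvalue:
  λ = 4: with am = 4 and gm = 2, the partition is not yet determined (e.g. several partitions of 4 into 2 parts exist). Let N = A − (4)·I. Computing rank(N^1) = 2, rank(N^2) = 1, rank(N^3) = 0; the number of blocks of size ≥ j is rank(N^{j−1}) − rank(N^j), giving [2, 1, 1]. So we have 1 block(s) of size 3, 1 block(s) of size 1 → block sizes [3, 1]

Assembling the blocks gives a Jordan form
J =
  [4, 1, 0, 0]
  [0, 4, 1, 0]
  [0, 0, 4, 0]
  [0, 0, 0, 4]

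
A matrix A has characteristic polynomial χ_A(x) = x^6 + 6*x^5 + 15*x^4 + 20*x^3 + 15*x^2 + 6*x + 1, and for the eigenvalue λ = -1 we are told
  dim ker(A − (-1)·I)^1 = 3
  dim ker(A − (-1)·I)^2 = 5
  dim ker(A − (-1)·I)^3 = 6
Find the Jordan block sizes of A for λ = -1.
Block sizes for λ = -1: [3, 2, 1]

From the dimensions of kernels of powers, the number of Jordan blocks of size at least j is d_j − d_{j−1} where d_j = dim ker(N^j) (with d_0 = 0). Computing the differences gives [3, 2, 1].
The number of blocks of size exactly k is (#blocks of size ≥ k) − (#blocks of size ≥ k + 1), so the partition is: 1 block(s) of size 1, 1 block(s) of size 2, 1 block(s) of size 3.
In nonincreasing order the block sizes are [3, 2, 1].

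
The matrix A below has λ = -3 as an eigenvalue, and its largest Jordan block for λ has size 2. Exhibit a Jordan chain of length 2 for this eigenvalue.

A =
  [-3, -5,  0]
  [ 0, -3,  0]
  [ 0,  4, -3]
A Jordan chain for λ = -3 of length 2:
v_1 = (-5, 0, 4)ᵀ
v_2 = (0, 1, 0)ᵀ

Let N = A − (-3)·I. We want v_2 with N^2 v_2 = 0 but N^1 v_2 ≠ 0; then v_{j-1} := N · v_j for j = 2, …, 2.

Pick v_2 = (0, 1, 0)ᵀ.
Then v_1 = N · v_2 = (-5, 0, 4)ᵀ.

Sanity check: (A − (-3)·I) v_1 = (0, 0, 0)ᵀ = 0. ✓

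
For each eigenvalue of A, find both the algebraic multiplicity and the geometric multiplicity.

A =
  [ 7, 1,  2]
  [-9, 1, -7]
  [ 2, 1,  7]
λ = 5: alg = 3, geom = 1

Step 1 — factor the characteristic polynomial to read off the algebraic multiplicities:
  χ_A(x) = (x - 5)^3

Step 2 — compute geometric multiplicities via the rank-nullity identity g(λ) = n − rank(A − λI):
  rank(A − (5)·I) = 2, so dim ker(A − (5)·I) = n − 2 = 1

Summary:
  λ = 5: algebraic multiplicity = 3, geometric multiplicity = 1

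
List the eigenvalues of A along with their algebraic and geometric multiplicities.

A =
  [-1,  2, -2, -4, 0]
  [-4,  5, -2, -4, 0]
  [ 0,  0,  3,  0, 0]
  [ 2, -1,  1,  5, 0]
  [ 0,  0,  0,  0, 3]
λ = 3: alg = 5, geom = 4

Step 1 — factor the characteristic polynomial to read off the algebraic multiplicities:
  χ_A(x) = (x - 3)^5

Step 2 — compute geometric multiplicities via the rank-nullity identity g(λ) = n − rank(A − λI):
  rank(A − (3)·I) = 1, so dim ker(A − (3)·I) = n − 1 = 4

Summary:
  λ = 3: algebraic multiplicity = 5, geometric multiplicity = 4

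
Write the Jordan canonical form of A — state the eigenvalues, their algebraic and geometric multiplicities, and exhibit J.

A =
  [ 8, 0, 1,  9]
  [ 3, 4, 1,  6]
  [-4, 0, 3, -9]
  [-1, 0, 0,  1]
J_3(4) ⊕ J_1(4)

The characteristic polynomial is
  det(x·I − A) = x^4 - 16*x^3 + 96*x^2 - 256*x + 256 = (x - 4)^4

Eigenvalues and multiplicities (the geometric multiplicity of λ is n − rank(A − λI), which equals the number of Jordan blocks for λ):
  λ = 4: algebraic multiplicity = 4, geometric multiplicity = 2

Determining the block sizes for each eigenvalue:
  λ = 4: with am = 4 and gm = 2, the partition is not yet determined (e.g. several partitions of 4 into 2 parts exist). Let N = A − (4)·I. Computing rank(N^1) = 2, rank(N^2) = 1, rank(N^3) = 0; the number of blocks of size ≥ j is rank(N^{j−1}) − rank(N^j), giving [2, 1, 1]. So we have 1 block(s) of size 3, 1 block(s) of size 1 → block sizes [3, 1]

Assembling the blocks gives a Jordan form
J =
  [4, 1, 0, 0]
  [0, 4, 1, 0]
  [0, 0, 4, 0]
  [0, 0, 0, 4]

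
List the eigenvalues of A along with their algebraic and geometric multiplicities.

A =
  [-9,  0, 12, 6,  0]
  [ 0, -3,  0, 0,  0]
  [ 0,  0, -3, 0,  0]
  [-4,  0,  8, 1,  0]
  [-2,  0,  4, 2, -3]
λ = -5: alg = 1, geom = 1; λ = -3: alg = 4, geom = 4

Step 1 — factor the characteristic polynomial to read off the algebraic multiplicities:
  χ_A(x) = (x + 3)^4*(x + 5)

Step 2 — compute geometric multiplicities via the rank-nullity identity g(λ) = n − rank(A − λI):
  rank(A − (-5)·I) = 4, so dim ker(A − (-5)·I) = n − 4 = 1
  rank(A − (-3)·I) = 1, so dim ker(A − (-3)·I) = n − 1 = 4

Summary:
  λ = -5: algebraic multiplicity = 1, geometric multiplicity = 1
  λ = -3: algebraic multiplicity = 4, geometric multiplicity = 4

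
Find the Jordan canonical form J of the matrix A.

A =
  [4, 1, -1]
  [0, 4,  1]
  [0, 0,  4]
J_3(4)

The characteristic polynomial is
  det(x·I − A) = x^3 - 12*x^2 + 48*x - 64 = (x - 4)^3

Eigenvalues and multiplicities (the geometric multiplicity of λ is n − rank(A − λI), which equals the number of Jordan blocks for λ):
  λ = 4: algebraic multiplicity = 3, geometric multiplicity = 1

Determining the block sizes for each eigenvalue:
  λ = 4: one block (gm = 1), so the single block has size am = 3 → block sizes [3]

Assembling the blocks gives a Jordan form
J =
  [4, 1, 0]
  [0, 4, 1]
  [0, 0, 4]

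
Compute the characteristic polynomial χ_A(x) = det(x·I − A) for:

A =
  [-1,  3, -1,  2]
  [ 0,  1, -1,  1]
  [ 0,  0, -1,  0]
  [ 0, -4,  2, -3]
x^4 + 4*x^3 + 6*x^2 + 4*x + 1

Expanding det(x·I − A) (e.g. by cofactor expansion or by noting that A is similar to its Jordan form J, which has the same characteristic polynomial as A) gives
  χ_A(x) = x^4 + 4*x^3 + 6*x^2 + 4*x + 1
which factors as (x + 1)^4. The eigenvalues (with algebraic multiplicities) are λ = -1 with multiplicity 4.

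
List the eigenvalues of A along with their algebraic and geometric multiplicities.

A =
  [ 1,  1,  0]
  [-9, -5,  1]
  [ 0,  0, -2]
λ = -2: alg = 3, geom = 1

Step 1 — factor the characteristic polynomial to read off the algebraic multiplicities:
  χ_A(x) = (x + 2)^3

Step 2 — compute geometric multiplicities via the rank-nullity identity g(λ) = n − rank(A − λI):
  rank(A − (-2)·I) = 2, so dim ker(A − (-2)·I) = n − 2 = 1

Summary:
  λ = -2: algebraic multiplicity = 3, geometric multiplicity = 1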